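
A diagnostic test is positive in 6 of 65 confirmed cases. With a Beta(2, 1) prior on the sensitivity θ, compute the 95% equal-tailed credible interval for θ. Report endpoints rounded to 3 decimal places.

Posterior: Beta(2+6, 1+59) = Beta(8, 60).
Equal-tailed 95% interval: the 0.025 and 0.975 quantiles of Beta(8, 60).
Posterior mean ≈ 0.118, SD ≈ 0.039; a Normal approximation gives roughly [0.042, 0.194].
Exact: F⁻¹(0.025) = 0.053; F⁻¹(0.975) = 0.203.

[0.053, 0.203]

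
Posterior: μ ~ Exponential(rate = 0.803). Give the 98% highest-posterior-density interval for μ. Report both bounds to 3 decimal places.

The exponential density is strictly decreasing on [0, ∞), so the HPD interval is anchored at 0: [0, q] with P(μ ≤ q) = 0.98.
q = −ln(1 − 0.98) / 0.803 = 3.9120 / 0.803 = 4.872.

[0.000, 4.872]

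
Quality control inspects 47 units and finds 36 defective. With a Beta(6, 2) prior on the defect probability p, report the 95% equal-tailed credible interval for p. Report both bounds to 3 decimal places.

[0.644, 0.865]

Posterior: Beta(6+36, 2+11) = Beta(42, 13).
Equal-tailed 95% interval: the 0.025 and 0.975 quantiles of Beta(42, 13).
Posterior mean ≈ 0.764, SD ≈ 0.057; a Normal approximation gives roughly [0.652, 0.875].
Exact: F⁻¹(0.025) = 0.644; F⁻¹(0.975) = 0.865.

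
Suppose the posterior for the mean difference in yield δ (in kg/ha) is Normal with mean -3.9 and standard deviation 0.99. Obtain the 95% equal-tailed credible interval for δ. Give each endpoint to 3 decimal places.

The posterior is symmetric, so the 95% equal-tailed interval is δ = -3.9 ± z·0.99 with z = 1.960.
Half-width: 1.960 × 0.99 = 1.940.
-3.9 − 1.940 = -5.840; -3.9 + 1.940 = -1.960.

[-5.840, -1.960]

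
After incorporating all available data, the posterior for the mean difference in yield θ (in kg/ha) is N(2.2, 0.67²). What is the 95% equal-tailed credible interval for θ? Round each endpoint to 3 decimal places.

[0.887, 3.513]

The posterior is symmetric, so the 95% equal-tailed interval is θ = 2.2 ± z·0.67 with z = 1.960.
Half-width: 1.960 × 0.67 = 1.313.
2.2 − 1.313 = 0.887; 2.2 + 1.313 = 3.513.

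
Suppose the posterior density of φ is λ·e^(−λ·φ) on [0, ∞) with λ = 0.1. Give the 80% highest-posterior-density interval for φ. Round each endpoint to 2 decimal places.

The exponential density is strictly decreasing on [0, ∞), so the HPD interval is anchored at 0: [0, q] with P(φ ≤ q) = 0.80.
q = −ln(1 − 0.80) / 0.1 = 1.6094 / 0.1 = 16.09.

[0.00, 16.09]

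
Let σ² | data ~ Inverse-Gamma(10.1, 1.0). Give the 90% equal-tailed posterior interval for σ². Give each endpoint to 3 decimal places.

Inverse-Gamma(10.1, 1.0) quantiles: F⁻¹(0.05) and F⁻¹(0.95).
Equivalently, 1/σ² ~ Gamma(10.1, rate = 1.0); invert its 0.95 and 0.05 quantiles.
Posterior mean ≈ 0.110, SD ≈ 0.039; a Normal approximation gives roughly [0.046, 0.173].
Exact: lower = 0.063; upper = 0.182.

[0.063, 0.182]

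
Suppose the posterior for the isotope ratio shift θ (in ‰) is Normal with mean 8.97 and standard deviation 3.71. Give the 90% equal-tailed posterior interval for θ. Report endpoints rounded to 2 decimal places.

[2.87, 15.07]

The posterior is symmetric, so the 90% equal-tailed interval is θ = 8.97 ± z·3.71 with z = 1.645.
Half-width: 1.645 × 3.71 = 6.10.
8.97 − 6.10 = 2.87; 8.97 + 6.10 = 15.07.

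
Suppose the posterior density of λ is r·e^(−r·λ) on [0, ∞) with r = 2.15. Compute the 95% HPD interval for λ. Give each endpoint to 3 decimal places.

The exponential density is strictly decreasing on [0, ∞), so the HPD interval is anchored at 0: [0, q] with P(λ ≤ q) = 0.95.
q = −ln(1 − 0.95) / 2.15 = 2.9957 / 2.15 = 1.393.

[0.000, 1.393]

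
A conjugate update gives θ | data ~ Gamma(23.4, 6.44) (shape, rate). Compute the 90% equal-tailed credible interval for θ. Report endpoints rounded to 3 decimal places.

[2.492, 4.951]

Posterior: Gamma(shape 23.4, rate 6.44).
Equal-tailed 90% interval: Gamma(23.4, 6.44) quantiles at 0.05 and 0.95.
Posterior mean ≈ 3.634, SD ≈ 0.751; a Normal approximation gives roughly [2.398, 4.869].
Exact: lower = 2.492; upper = 4.951.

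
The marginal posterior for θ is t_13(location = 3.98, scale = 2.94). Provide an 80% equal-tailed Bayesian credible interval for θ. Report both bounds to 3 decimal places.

The t_13 distribution is symmetric; the 80% interval is 3.98 ± t·2.94 with t_{0.9,13} = 1.350.
Half-width: 1.350 × 2.94 = 3.970.
3.98 − 3.970 = 0.010; 3.98 + 3.970 = 7.950.

[0.010, 7.950]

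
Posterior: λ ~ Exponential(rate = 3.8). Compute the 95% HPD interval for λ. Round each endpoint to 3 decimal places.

The exponential density is strictly decreasing on [0, ∞), so the HPD interval is anchored at 0: [0, q] with P(λ ≤ q) = 0.95.
q = −ln(1 − 0.95) / 3.8 = 2.9957 / 3.8 = 0.788.

[0.000, 0.788]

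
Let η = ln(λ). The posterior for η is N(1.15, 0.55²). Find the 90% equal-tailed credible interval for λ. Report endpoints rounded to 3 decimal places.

[1.278, 7.804]

On the log scale the 90% interval is 1.15 ± 1.645 × 0.55 = [0.2453, 2.0547].
Exponentiate: [e^0.2453, e^2.0547] = [1.278, 7.804].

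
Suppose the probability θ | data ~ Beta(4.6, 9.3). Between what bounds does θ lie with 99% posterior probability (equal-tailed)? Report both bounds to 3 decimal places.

[0.079, 0.667]

Posterior: Beta(4.6, 9.3).
Equal-tailed 99% interval: the 0.005 and 0.995 quantiles of Beta(4.6, 9.3).
Posterior mean ≈ 0.331, SD ≈ 0.122; a Normal approximation gives roughly [0.017, 0.645].
Exact: F⁻¹(0.005) = 0.079; F⁻¹(0.995) = 0.667.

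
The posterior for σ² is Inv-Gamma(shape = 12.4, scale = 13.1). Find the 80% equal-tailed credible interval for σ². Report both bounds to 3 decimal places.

Inverse-Gamma(12.4, 13.1) quantiles: F⁻¹(0.1) and F⁻¹(0.9).
Equivalently, 1/σ² ~ Gamma(12.4, rate = 13.1); invert its 0.9 and 0.1 quantiles.
Posterior mean ≈ 1.149, SD ≈ 0.356; a Normal approximation gives roughly [0.692, 1.606].
Exact: lower = 0.767; upper = 1.606.

[0.767, 1.606]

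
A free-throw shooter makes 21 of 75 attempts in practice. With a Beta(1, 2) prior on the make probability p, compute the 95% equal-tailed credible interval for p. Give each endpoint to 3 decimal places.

[0.188, 0.386]

Posterior: Beta(1+21, 2+54) = Beta(22, 56).
Equal-tailed 95% interval: the 0.025 and 0.975 quantiles of Beta(22, 56).
Posterior mean ≈ 0.282, SD ≈ 0.051; a Normal approximation gives roughly [0.183, 0.381].
Exact: F⁻¹(0.025) = 0.188; F⁻¹(0.975) = 0.386.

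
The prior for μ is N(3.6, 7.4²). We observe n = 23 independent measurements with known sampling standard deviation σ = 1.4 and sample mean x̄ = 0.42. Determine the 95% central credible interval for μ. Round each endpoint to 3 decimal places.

[-0.147, 0.997]

Posterior precision = 1/7.4² + 23/1.4² = 0.0183 + 11.7347 = 11.7530, so posterior SD = 0.2917.
Posterior mean = (3.6/7.4² + 23·0.42/1.4²) / 11.7530 = 0.4249.
Interval: 0.4249 ± 1.960 × 0.2917 → [-0.147, 0.997].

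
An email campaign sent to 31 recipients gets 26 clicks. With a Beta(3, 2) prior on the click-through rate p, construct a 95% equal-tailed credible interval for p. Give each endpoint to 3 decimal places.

Posterior: Beta(3+26, 2+5) = Beta(29, 7).
Equal-tailed 95% interval: the 0.025 and 0.975 quantiles of Beta(29, 7).
Posterior mean ≈ 0.806, SD ≈ 0.065; a Normal approximation gives roughly [0.678, 0.933].
Exact: F⁻¹(0.025) = 0.664; F⁻¹(0.975) = 0.916.

[0.664, 0.916]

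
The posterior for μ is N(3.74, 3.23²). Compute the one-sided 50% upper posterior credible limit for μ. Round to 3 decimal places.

Need U with P(μ ≤ U) = 0.50: U = 3.74 + z_{0.5}·3.23.
z = 0.000; U = 3.74 + 0.000 × 3.23 = 3.740.

3.740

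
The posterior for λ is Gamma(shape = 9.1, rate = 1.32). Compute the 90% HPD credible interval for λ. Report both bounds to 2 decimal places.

The posterior is unimodal and skewed, so the HPD interval has equal density at both endpoints and is the shortest 90% interval.
Solving f(3.21) = f(10.45) with F(10.45) − F(3.21) = 0.90 gives [3.21, 10.45].
For comparison, the equal-tailed interval is [3.61, 11.03]; the HPD is narrower and shifted toward the mode.

[3.21, 10.45]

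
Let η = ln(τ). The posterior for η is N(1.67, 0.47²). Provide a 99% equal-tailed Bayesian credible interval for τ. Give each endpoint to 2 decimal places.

[1.58, 17.83]

On the log scale the 99% interval is 1.67 ± 2.576 × 0.47 = [0.4594, 2.8806].
Exponentiate: [e^0.4594, e^2.8806] = [1.58, 17.83].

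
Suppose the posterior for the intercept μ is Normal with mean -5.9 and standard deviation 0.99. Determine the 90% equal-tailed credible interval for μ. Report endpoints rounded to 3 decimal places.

The posterior is symmetric, so the 90% equal-tailed interval is μ = -5.9 ± z·0.99 with z = 1.645.
Half-width: 1.645 × 0.99 = 1.628.
-5.9 − 1.628 = -7.528; -5.9 + 1.628 = -4.272.

[-7.528, -4.272]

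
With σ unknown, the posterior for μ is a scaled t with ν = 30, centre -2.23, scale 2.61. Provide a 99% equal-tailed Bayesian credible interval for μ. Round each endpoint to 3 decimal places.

The t_30 distribution is symmetric; the 99% interval is -2.23 ± t·2.61 with t_{0.995,30} = 2.750.
Half-width: 2.750 × 2.61 = 7.177.
-2.23 − 7.177 = -9.407; -2.23 + 7.177 = 4.947.

[-9.407, 4.947]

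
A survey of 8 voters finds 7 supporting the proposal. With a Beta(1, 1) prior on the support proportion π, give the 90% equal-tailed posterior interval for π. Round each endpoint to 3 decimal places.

Posterior: Beta(1+7, 1+1) = Beta(8, 2).
Equal-tailed 90% interval: the 0.05 and 0.95 quantiles of Beta(8, 2).
Posterior mean ≈ 0.800, SD ≈ 0.121; a Normal approximation gives roughly [0.602, 0.998].
Exact: F⁻¹(0.05) = 0.571; F⁻¹(0.95) = 0.959.

[0.571, 0.959]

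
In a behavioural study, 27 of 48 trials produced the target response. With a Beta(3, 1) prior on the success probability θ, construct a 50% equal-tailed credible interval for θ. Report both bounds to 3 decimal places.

Posterior: Beta(3+27, 1+21) = Beta(30, 22).
Equal-tailed 50% interval: the 0.25 and 0.75 quantiles of Beta(30, 22).
Posterior mean ≈ 0.577, SD ≈ 0.068; a Normal approximation gives roughly [0.531, 0.623].
Exact: F⁻¹(0.25) = 0.531; F⁻¹(0.75) = 0.624.

[0.531, 0.624]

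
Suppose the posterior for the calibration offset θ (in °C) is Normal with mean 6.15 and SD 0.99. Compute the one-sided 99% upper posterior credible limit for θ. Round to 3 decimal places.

8.453

Need U with P(θ ≤ U) = 0.99: U = 6.15 + z_{0.01}·0.99.
z = 2.326; U = 6.15 + 2.326 × 0.99 = 8.453.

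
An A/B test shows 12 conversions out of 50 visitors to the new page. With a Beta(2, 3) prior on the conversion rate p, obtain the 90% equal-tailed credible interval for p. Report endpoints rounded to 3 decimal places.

[0.164, 0.355]

Posterior: Beta(2+12, 3+38) = Beta(14, 41).
Equal-tailed 90% interval: the 0.05 and 0.95 quantiles of Beta(14, 41).
Posterior mean ≈ 0.255, SD ≈ 0.058; a Normal approximation gives roughly [0.159, 0.350].
Exact: F⁻¹(0.05) = 0.164; F⁻¹(0.95) = 0.355.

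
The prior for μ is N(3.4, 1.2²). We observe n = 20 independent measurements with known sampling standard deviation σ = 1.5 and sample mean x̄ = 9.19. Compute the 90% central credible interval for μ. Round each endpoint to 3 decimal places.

[8.239, 9.302]

Posterior precision = 1/1.2² + 20/1.5² = 0.6944 + 8.8889 = 9.5833, so posterior SD = 0.3230.
Posterior mean = (3.4/1.2² + 20·9.19/1.5²) / 9.5833 = 8.7704.
Interval: 8.7704 ± 1.645 × 0.3230 → [8.239, 9.302].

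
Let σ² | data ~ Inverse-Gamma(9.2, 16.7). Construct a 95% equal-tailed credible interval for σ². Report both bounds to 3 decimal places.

Inverse-Gamma(9.2, 16.7) quantiles: F⁻¹(0.025) and F⁻¹(0.975).
Equivalently, 1/σ² ~ Gamma(9.2, rate = 16.7); invert its 0.975 and 0.025 quantiles.
Posterior mean ≈ 2.037, SD ≈ 0.759; a Normal approximation gives roughly [0.549, 3.524].
Exact: lower = 1.042; upper = 3.929.

[1.042, 3.929]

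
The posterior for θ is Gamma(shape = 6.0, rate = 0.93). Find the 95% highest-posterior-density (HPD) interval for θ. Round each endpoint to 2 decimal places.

[1.89, 11.68]

The posterior is unimodal and skewed, so the HPD interval has equal density at both endpoints and is the shortest 95% interval.
Solving f(1.89) = f(11.68) with F(11.68) − F(1.89) = 0.95 gives [1.89, 11.68].
For comparison, the equal-tailed interval is [2.37, 12.55]; the HPD is narrower and shifted toward the mode.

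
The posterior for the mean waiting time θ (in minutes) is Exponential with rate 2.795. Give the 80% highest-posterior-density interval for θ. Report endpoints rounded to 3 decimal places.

The exponential density is strictly decreasing on [0, ∞), so the HPD interval is anchored at 0: [0, q] with P(θ ≤ q) = 0.80.
q = −ln(1 − 0.80) / 2.795 = 1.6094 / 2.795 = 0.576.

[0.000, 0.576]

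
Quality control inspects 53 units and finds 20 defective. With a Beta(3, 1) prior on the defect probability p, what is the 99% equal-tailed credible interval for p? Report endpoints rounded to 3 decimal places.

Posterior: Beta(3+20, 1+33) = Beta(23, 34).
Equal-tailed 99% interval: the 0.005 and 0.995 quantiles of Beta(23, 34).
Posterior mean ≈ 0.404, SD ≈ 0.064; a Normal approximation gives roughly [0.238, 0.569].
Exact: F⁻¹(0.005) = 0.246; F⁻¹(0.995) = 0.573.

[0.246, 0.573]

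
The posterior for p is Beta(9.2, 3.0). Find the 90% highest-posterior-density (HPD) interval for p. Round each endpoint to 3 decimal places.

[0.572, 0.945]

The posterior is unimodal and skewed, so the HPD interval has equal density at both endpoints and is the shortest 90% interval.
Solving f(0.572) = f(0.945) with F(0.945) − F(0.572) = 0.90 gives [0.572, 0.945].
For comparison, the equal-tailed interval is [0.537, 0.923]; the HPD is narrower and shifted toward the mode.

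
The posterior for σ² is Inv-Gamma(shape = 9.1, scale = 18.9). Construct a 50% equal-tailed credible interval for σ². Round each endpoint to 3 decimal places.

[1.732, 2.729]

Inverse-Gamma(9.1, 18.9) quantiles: F⁻¹(0.25) and F⁻¹(0.75).
Equivalently, 1/σ² ~ Gamma(9.1, rate = 18.9); invert its 0.75 and 0.25 quantiles.
Posterior mean ≈ 2.333, SD ≈ 0.876; a Normal approximation gives roughly [1.743, 2.924].
Exact: lower = 1.732; upper = 2.729.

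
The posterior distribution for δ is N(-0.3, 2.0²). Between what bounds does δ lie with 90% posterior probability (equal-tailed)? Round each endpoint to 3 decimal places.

[-3.590, 2.990]

The posterior is symmetric, so the 90% equal-tailed interval is δ = -0.3 ± z·2.0 with z = 1.645.
Half-width: 1.645 × 2.0 = 3.290.
-0.3 − 3.290 = -3.590; -0.3 + 3.290 = 2.990.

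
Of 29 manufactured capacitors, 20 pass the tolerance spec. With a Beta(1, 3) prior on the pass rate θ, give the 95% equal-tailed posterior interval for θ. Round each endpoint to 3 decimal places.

[0.468, 0.789]

Posterior: Beta(1+20, 3+9) = Beta(21, 12).
Equal-tailed 95% interval: the 0.025 and 0.975 quantiles of Beta(21, 12).
Posterior mean ≈ 0.636, SD ≈ 0.082; a Normal approximation gives roughly [0.475, 0.798].
Exact: F⁻¹(0.025) = 0.468; F⁻¹(0.975) = 0.789.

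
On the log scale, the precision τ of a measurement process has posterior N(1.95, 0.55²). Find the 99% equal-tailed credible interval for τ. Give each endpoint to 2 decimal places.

On the log scale the 99% interval is 1.95 ± 2.576 × 0.55 = [0.5333, 3.3667].
Exponentiate: [e^0.5333, e^3.3667] = [1.70, 28.98].

[1.70, 28.98]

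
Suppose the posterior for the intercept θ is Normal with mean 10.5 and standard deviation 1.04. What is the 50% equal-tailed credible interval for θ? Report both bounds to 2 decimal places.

[9.80, 11.20]

The posterior is symmetric, so the 50% equal-tailed interval is θ = 10.5 ± z·1.04 with z = 0.674.
Half-width: 0.674 × 1.04 = 0.70.
10.5 − 0.70 = 9.80; 10.5 + 0.70 = 11.20.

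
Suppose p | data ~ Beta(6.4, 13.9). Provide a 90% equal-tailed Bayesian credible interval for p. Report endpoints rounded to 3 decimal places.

[0.160, 0.491]

Posterior: Beta(6.4, 13.9).
Equal-tailed 90% interval: the 0.05 and 0.95 quantiles of Beta(6.4, 13.9).
Posterior mean ≈ 0.315, SD ≈ 0.101; a Normal approximation gives roughly [0.150, 0.481].
Exact: F⁻¹(0.05) = 0.160; F⁻¹(0.95) = 0.491.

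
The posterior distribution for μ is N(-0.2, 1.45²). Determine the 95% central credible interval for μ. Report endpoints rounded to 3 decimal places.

[-3.042, 2.642]

The posterior is symmetric, so the 95% equal-tailed interval is μ = -0.2 ± z·1.45 with z = 1.960.
Half-width: 1.960 × 1.45 = 2.842.
-0.2 − 2.842 = -3.042; -0.2 + 2.842 = 2.642.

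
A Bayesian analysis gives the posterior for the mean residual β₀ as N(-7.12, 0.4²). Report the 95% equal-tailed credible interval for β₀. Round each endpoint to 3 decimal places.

The posterior is symmetric, so the 95% equal-tailed interval is β₀ = -7.12 ± z·0.4 with z = 1.960.
Half-width: 1.960 × 0.4 = 0.784.
-7.12 − 0.784 = -7.904; -7.12 + 0.784 = -6.336.

[-7.904, -6.336]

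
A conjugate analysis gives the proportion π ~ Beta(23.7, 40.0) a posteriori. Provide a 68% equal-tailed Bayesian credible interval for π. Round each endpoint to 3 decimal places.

Posterior: Beta(23.7, 40.0).
Equal-tailed 68% interval: the 0.16 and 0.84 quantiles of Beta(23.7, 40.0).
Posterior mean ≈ 0.372, SD ≈ 0.060; a Normal approximation gives roughly [0.312, 0.432].
Exact: F⁻¹(0.16) = 0.312; F⁻¹(0.84) = 0.432.

[0.312, 0.432]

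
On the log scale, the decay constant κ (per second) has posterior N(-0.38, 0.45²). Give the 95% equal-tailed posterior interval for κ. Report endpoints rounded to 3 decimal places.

[0.283, 1.652]

On the log scale the 95% interval is -0.38 ± 1.960 × 0.45 = [-1.2620, 0.5020].
Exponentiate: [e^-1.2620, e^0.5020] = [0.283, 1.652].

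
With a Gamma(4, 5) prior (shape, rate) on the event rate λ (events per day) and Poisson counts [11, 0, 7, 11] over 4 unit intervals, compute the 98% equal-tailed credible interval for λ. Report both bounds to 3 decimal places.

Posterior: Gamma(4+29, 5+4) = Gamma(33, 9) (shape, rate).
Equal-tailed 98% interval: Gamma(33, 9) quantiles at 0.01 and 0.99.
Posterior mean ≈ 3.667, SD ≈ 0.638; a Normal approximation gives roughly [2.182, 5.152].
Exact: lower = 2.347; upper = 5.313.

[2.347, 5.313]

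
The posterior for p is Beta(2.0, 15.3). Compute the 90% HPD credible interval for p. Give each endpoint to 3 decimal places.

[0.007, 0.222]

The posterior is unimodal and skewed, so the HPD interval has equal density at both endpoints and is the shortest 90% interval.
Solving f(0.007) = f(0.222) with F(0.222) − F(0.007) = 0.90 gives [0.007, 0.222].
For comparison, the equal-tailed interval is [0.022, 0.260]; the HPD is narrower and shifted toward the mode.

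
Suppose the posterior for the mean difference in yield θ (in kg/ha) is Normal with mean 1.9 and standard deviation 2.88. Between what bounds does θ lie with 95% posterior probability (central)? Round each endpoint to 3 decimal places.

[-3.745, 7.545]

The posterior is symmetric, so the 95% equal-tailed interval is θ = 1.9 ± z·2.88 with z = 1.960.
Half-width: 1.960 × 2.88 = 5.645.
1.9 − 5.645 = -3.745; 1.9 + 5.645 = 7.545.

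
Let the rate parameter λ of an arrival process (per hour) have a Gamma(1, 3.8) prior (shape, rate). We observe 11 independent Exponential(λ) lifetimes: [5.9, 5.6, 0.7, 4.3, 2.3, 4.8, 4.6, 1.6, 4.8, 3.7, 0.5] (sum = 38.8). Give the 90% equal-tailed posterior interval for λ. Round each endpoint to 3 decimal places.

Posterior: Gamma(1+11, 3.8+38.8) = Gamma(12, 42.6) (shape, rate).
Equal-tailed 90% interval: Gamma(12, 42.6) quantiles at 0.05 and 0.95.
Posterior mean ≈ 0.282, SD ≈ 0.081; a Normal approximation gives roughly [0.148, 0.415].
Exact: lower = 0.163; upper = 0.427.

[0.163, 0.427]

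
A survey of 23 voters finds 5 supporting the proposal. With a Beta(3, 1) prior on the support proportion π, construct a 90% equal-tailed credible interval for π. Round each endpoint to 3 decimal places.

[0.163, 0.447]

Posterior: Beta(3+5, 1+18) = Beta(8, 19).
Equal-tailed 90% interval: the 0.05 and 0.95 quantiles of Beta(8, 19).
Posterior mean ≈ 0.296, SD ≈ 0.086; a Normal approximation gives roughly [0.154, 0.438].
Exact: F⁻¹(0.05) = 0.163; F⁻¹(0.95) = 0.447.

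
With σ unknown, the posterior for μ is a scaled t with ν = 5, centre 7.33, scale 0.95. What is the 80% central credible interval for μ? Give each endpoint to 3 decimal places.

[5.928, 8.732]

The t_5 distribution is symmetric; the 80% interval is 7.33 ± t·0.95 with t_{0.9,5} = 1.476.
Half-width: 1.476 × 0.95 = 1.402.
7.33 − 1.402 = 5.928; 7.33 + 1.402 = 8.732.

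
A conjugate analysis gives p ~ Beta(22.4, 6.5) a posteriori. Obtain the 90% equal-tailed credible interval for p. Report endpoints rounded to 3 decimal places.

Posterior: Beta(22.4, 6.5).
Equal-tailed 90% interval: the 0.05 and 0.95 quantiles of Beta(22.4, 6.5).
Posterior mean ≈ 0.775, SD ≈ 0.076; a Normal approximation gives roughly [0.649, 0.901].
Exact: F⁻¹(0.05) = 0.639; F⁻¹(0.95) = 0.889.

[0.639, 0.889]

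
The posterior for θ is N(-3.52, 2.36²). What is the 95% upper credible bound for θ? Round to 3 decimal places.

0.362

Need U with P(θ ≤ U) = 0.95: U = -3.52 + z_{0.05}·2.36.
z = 1.645; U = -3.52 + 1.645 × 2.36 = 0.362.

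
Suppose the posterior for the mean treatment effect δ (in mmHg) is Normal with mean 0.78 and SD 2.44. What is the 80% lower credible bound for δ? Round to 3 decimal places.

-1.274

Need L with P(δ ≥ L) = 0.80: L = 0.78 − z_{0.2}·2.44.
z = 0.842; L = 0.78 − 0.842 × 2.44 = -1.274.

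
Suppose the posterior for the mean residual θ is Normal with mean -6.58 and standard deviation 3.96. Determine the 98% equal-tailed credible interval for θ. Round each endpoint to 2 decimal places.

The posterior is symmetric, so the 98% equal-tailed interval is θ = -6.58 ± z·3.96 with z = 2.326.
Half-width: 2.326 × 3.96 = 9.21.
-6.58 − 9.21 = -15.79; -6.58 + 9.21 = 2.63.

[-15.79, 2.63]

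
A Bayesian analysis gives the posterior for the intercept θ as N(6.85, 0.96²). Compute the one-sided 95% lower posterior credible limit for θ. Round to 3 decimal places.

5.271

Need L with P(θ ≥ L) = 0.95: L = 6.85 − z_{0.05}·0.96.
z = 1.645; L = 6.85 − 1.645 × 0.96 = 5.271.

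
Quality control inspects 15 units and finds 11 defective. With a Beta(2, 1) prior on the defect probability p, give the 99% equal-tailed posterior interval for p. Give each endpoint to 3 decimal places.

[0.427, 0.930]

Posterior: Beta(2+11, 1+4) = Beta(13, 5).
Equal-tailed 99% interval: the 0.005 and 0.995 quantiles of Beta(13, 5).
Posterior mean ≈ 0.722, SD ≈ 0.103; a Normal approximation gives roughly [0.458, 0.987].
Exact: F⁻¹(0.005) = 0.427; F⁻¹(0.995) = 0.930.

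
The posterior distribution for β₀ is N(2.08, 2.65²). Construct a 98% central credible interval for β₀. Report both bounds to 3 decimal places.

[-4.085, 8.245]

The posterior is symmetric, so the 98% equal-tailed interval is β₀ = 2.08 ± z·2.65 with z = 2.326.
Half-width: 2.326 × 2.65 = 6.165.
2.08 − 6.165 = -4.085; 2.08 + 6.165 = 8.245.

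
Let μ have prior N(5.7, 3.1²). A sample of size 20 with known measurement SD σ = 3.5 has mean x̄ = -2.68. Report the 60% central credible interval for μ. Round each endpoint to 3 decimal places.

[-2.817, -1.539]

Posterior precision = 1/3.1² + 20/3.5² = 0.1041 + 1.6327 = 1.7367, so posterior SD = 0.7588.
Posterior mean = (5.7/3.1² + 20·-2.68/3.5²) / 1.7367 = -2.1779.
Interval: -2.1779 ± 0.842 × 0.7588 → [-2.817, -1.539].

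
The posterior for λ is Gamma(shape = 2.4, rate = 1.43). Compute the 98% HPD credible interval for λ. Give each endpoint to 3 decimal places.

[0.044, 4.582]

The posterior is unimodal and skewed, so the HPD interval has equal density at both endpoints and is the shortest 98% interval.
Solving f(0.044) = f(4.582) with F(4.582) − F(0.044) = 0.98 gives [0.044, 4.582].
For comparison, the equal-tailed interval is [0.174, 5.151]; the HPD is narrower and shifted toward the mode.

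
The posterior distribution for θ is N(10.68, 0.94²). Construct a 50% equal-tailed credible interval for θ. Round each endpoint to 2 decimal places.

The posterior is symmetric, so the 50% equal-tailed interval is θ = 10.68 ± z·0.94 with z = 0.674.
Half-width: 0.674 × 0.94 = 0.63.
10.68 − 0.63 = 10.05; 10.68 + 0.63 = 11.31.

[10.05, 11.31]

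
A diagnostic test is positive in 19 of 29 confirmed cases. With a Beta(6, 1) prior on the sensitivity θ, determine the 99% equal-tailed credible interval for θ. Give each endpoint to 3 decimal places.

[0.485, 0.865]

Posterior: Beta(6+19, 1+10) = Beta(25, 11).
Equal-tailed 99% interval: the 0.005 and 0.995 quantiles of Beta(25, 11).
Posterior mean ≈ 0.694, SD ≈ 0.076; a Normal approximation gives roughly [0.499, 0.890].
Exact: F⁻¹(0.005) = 0.485; F⁻¹(0.995) = 0.865.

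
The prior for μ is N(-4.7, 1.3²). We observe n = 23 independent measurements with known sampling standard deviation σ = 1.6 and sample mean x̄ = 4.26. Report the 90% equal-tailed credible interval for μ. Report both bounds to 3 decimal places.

[3.175, 4.238]

Posterior precision = 1/1.3² + 23/1.6² = 0.5917 + 8.9844 = 9.5761, so posterior SD = 0.3232.
Posterior mean = (-4.7/1.3² + 23·4.26/1.6²) / 9.5761 = 3.7064.
Interval: 3.7064 ± 1.645 × 0.3232 → [3.175, 4.238].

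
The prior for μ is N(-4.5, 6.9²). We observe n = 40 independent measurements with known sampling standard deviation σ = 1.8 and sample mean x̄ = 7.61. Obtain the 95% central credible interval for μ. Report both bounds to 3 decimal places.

Posterior precision = 1/6.9² + 40/1.8² = 0.0210 + 12.3457 = 12.3667, so posterior SD = 0.2844.
Posterior mean = (-4.5/6.9² + 40·7.61/1.8²) / 12.3667 = 7.5894.
Interval: 7.5894 ± 1.960 × 0.2844 → [7.032, 8.147].

[7.032, 8.147]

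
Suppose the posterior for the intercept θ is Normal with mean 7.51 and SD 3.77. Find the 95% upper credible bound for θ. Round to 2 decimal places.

13.71

Need U with P(θ ≤ U) = 0.95: U = 7.51 + z_{0.05}·3.77.
z = 1.645; U = 7.51 + 1.645 × 3.77 = 13.71.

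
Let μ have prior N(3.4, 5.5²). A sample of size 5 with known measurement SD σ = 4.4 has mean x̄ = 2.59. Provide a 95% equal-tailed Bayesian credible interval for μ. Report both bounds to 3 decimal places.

Posterior precision = 1/5.5² + 5/4.4² = 0.0331 + 0.2583 = 0.2913, so posterior SD = 1.8527.
Posterior mean = (3.4/5.5² + 5·2.59/4.4²) / 0.2913 = 2.6819.
Interval: 2.6819 ± 1.960 × 1.8527 → [-0.949, 6.313].

[-0.949, 6.313]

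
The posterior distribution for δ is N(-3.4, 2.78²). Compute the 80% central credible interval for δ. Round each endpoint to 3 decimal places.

[-6.963, 0.163]

The posterior is symmetric, so the 80% equal-tailed interval is δ = -3.4 ± z·2.78 with z = 1.282.
Half-width: 1.282 × 2.78 = 3.563.
-3.4 − 3.563 = -6.963; -3.4 + 3.563 = 0.163.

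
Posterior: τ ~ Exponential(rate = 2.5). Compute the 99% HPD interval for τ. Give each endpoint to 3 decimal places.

The exponential density is strictly decreasing on [0, ∞), so the HPD interval is anchored at 0: [0, q] with P(τ ≤ q) = 0.99.
q = −ln(1 − 0.99) / 2.5 = 4.6052 / 2.5 = 1.842.

[0.000, 1.842]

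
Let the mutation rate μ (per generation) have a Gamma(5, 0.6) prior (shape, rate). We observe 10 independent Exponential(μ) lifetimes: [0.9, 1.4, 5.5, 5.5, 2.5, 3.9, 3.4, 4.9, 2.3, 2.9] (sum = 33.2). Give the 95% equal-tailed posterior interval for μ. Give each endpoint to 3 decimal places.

Posterior: Gamma(5+10, 0.6+33.2) = Gamma(15, 33.8) (shape, rate).
Equal-tailed 95% interval: Gamma(15, 33.8) quantiles at 0.025 and 0.975.
Posterior mean ≈ 0.444, SD ≈ 0.115; a Normal approximation gives roughly [0.219, 0.668].
Exact: lower = 0.248; upper = 0.695.

[0.248, 0.695]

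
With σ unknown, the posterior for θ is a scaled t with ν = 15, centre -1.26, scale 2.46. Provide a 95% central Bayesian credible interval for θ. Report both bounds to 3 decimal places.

The t_15 distribution is symmetric; the 95% interval is -1.26 ± t·2.46 with t_{0.975,15} = 2.131.
Half-width: 2.131 × 2.46 = 5.243.
-1.26 − 5.243 = -6.503; -1.26 + 5.243 = 3.983.

[-6.503, 3.983]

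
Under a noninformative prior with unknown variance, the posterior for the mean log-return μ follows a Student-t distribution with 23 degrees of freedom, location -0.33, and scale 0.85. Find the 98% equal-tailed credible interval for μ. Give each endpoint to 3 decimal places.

The t_23 distribution is symmetric; the 98% interval is -0.33 ± t·0.85 with t_{0.99,23} = 2.500.
Half-width: 2.500 × 0.85 = 2.125.
-0.33 − 2.125 = -2.455; -0.33 + 2.125 = 1.795.

[-2.455, 1.795]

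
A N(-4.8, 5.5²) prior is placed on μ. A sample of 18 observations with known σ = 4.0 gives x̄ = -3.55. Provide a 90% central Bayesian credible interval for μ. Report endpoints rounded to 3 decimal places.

Posterior precision = 1/5.5² + 18/4.0² = 0.0331 + 1.1250 = 1.1581, so posterior SD = 0.9293.
Posterior mean = (-4.8/5.5² + 18·-3.55/4.0²) / 1.1581 = -3.5857.
Interval: -3.5857 ± 1.645 × 0.9293 → [-5.114, -2.057].

[-5.114, -2.057]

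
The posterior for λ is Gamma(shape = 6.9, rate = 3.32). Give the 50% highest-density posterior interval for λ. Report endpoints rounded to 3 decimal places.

The posterior is unimodal and skewed, so the HPD interval has equal density at both endpoints and is the shortest 50% interval.
Solving f(1.322) = f(2.326) with F(2.326) − F(1.322) = 0.50 gives [1.322, 2.326].
For comparison, the equal-tailed interval is [1.505, 2.544]; the HPD is narrower and shifted toward the mode.

[1.322, 2.326]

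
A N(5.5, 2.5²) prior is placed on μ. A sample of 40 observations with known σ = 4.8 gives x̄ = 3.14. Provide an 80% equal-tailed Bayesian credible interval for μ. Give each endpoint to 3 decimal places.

Posterior precision = 1/2.5² + 40/4.8² = 0.1600 + 1.7361 = 1.8961, so posterior SD = 0.7262.
Posterior mean = (5.5/2.5² + 40·3.14/4.8²) / 1.8961 = 3.3391.
Interval: 3.3391 ± 1.282 × 0.7262 → [2.408, 4.270].

[2.408, 4.270]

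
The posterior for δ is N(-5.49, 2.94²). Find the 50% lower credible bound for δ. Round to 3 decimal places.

Need L with P(δ ≥ L) = 0.50: L = -5.49 − z_{0.5}·2.94.
z = 0.000; L = -5.49 − 0.000 × 2.94 = -5.490.

-5.490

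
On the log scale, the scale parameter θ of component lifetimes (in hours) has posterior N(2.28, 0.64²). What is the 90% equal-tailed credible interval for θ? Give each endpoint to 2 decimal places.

[3.41, 28.01]

On the log scale the 90% interval is 2.28 ± 1.645 × 0.64 = [1.2273, 3.3327].
Exponentiate: [e^1.2273, e^3.3327] = [3.41, 28.01].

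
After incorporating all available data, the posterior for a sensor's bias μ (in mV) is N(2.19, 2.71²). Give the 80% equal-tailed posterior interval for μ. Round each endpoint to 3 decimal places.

[-1.283, 5.663]

The posterior is symmetric, so the 80% equal-tailed interval is μ = 2.19 ± z·2.71 with z = 1.282.
Half-width: 1.282 × 2.71 = 3.473.
2.19 − 3.473 = -1.283; 2.19 + 3.473 = 5.663.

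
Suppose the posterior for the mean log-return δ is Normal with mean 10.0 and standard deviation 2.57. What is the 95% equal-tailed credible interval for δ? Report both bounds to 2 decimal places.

The posterior is symmetric, so the 95% equal-tailed interval is δ = 10.0 ± z·2.57 with z = 1.960.
Half-width: 1.960 × 2.57 = 5.04.
10.0 − 5.04 = 4.96; 10.0 + 5.04 = 15.04.

[4.96, 15.04]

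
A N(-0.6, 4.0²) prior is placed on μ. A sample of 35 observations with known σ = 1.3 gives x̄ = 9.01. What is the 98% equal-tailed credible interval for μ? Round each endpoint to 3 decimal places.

[8.471, 9.492]

Posterior precision = 1/4.0² + 35/1.3² = 0.0625 + 20.7101 = 20.7726, so posterior SD = 0.2194.
Posterior mean = (-0.6/4.0² + 35·9.01/1.3²) / 20.7726 = 8.9811.
Interval: 8.9811 ± 2.326 × 0.2194 → [8.471, 9.492].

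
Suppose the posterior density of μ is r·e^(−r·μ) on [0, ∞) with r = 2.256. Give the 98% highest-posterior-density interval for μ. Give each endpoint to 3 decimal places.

The exponential density is strictly decreasing on [0, ∞), so the HPD interval is anchored at 0: [0, q] with P(μ ≤ q) = 0.98.
q = −ln(1 − 0.98) / 2.256 = 3.9120 / 2.256 = 1.734.

[0.000, 1.734]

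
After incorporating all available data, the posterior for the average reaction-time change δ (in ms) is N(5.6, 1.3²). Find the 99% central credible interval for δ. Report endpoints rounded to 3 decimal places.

[2.251, 8.949]

The posterior is symmetric, so the 99% equal-tailed interval is δ = 5.6 ± z·1.3 with z = 2.576.
Half-width: 2.576 × 1.3 = 3.349.
5.6 − 3.349 = 2.251; 5.6 + 3.349 = 8.949.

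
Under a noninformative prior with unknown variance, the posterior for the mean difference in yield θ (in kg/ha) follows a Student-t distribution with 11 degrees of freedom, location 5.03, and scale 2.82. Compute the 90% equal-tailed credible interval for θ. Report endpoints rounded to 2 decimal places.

The t_11 distribution is symmetric; the 90% interval is 5.03 ± t·2.82 with t_{0.95,11} = 1.796.
Half-width: 1.796 × 2.82 = 5.06.
5.03 − 5.06 = -0.03; 5.03 + 5.06 = 10.09.

[-0.03, 10.09]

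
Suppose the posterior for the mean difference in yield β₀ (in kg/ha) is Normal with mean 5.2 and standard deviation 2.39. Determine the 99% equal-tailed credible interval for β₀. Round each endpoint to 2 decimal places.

The posterior is symmetric, so the 99% equal-tailed interval is β₀ = 5.2 ± z·2.39 with z = 2.576.
Half-width: 2.576 × 2.39 = 6.16.
5.2 − 6.16 = -0.96; 5.2 + 6.16 = 11.36.

[-0.96, 11.36]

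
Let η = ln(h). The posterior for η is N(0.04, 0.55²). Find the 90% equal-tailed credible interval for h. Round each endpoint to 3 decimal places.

[0.421, 2.572]

On the log scale the 90% interval is 0.04 ± 1.645 × 0.55 = [-0.8647, 0.9447].
Exponentiate: [e^-0.8647, e^0.9447] = [0.421, 2.572].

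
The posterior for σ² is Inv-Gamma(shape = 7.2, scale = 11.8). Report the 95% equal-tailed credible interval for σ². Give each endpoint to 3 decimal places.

Inverse-Gamma(7.2, 11.8) quantiles: F⁻¹(0.025) and F⁻¹(0.975).
Equivalently, 1/σ² ~ Gamma(7.2, rate = 11.8); invert its 0.975 and 0.025 quantiles.
Posterior mean ≈ 1.903, SD ≈ 0.835; a Normal approximation gives roughly [0.267, 3.539].
Exact: lower = 0.885; upper = 4.013.

[0.885, 4.013]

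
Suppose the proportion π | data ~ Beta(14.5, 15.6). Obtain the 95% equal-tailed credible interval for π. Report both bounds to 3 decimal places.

[0.309, 0.657]

Posterior: Beta(14.5, 15.6).
Equal-tailed 95% interval: the 0.025 and 0.975 quantiles of Beta(14.5, 15.6).
Posterior mean ≈ 0.482, SD ≈ 0.090; a Normal approximation gives roughly [0.306, 0.657].
Exact: F⁻¹(0.025) = 0.309; F⁻¹(0.975) = 0.657.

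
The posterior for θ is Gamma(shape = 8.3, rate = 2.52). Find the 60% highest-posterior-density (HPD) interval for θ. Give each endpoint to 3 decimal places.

[2.077, 3.908]

The posterior is unimodal and skewed, so the HPD interval has equal density at both endpoints and is the shortest 60% interval.
Solving f(2.077) = f(3.908) with F(3.908) − F(2.077) = 0.60 gives [2.077, 3.908].
For comparison, the equal-tailed interval is [2.314, 4.197]; the HPD is narrower and shifted toward the mode.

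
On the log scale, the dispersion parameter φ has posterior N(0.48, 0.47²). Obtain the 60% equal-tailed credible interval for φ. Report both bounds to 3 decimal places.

On the log scale the 60% interval is 0.48 ± 0.842 × 0.47 = [0.0844, 0.8756].
Exponentiate: [e^0.0844, e^0.8756] = [1.088, 2.400].

[1.088, 2.400]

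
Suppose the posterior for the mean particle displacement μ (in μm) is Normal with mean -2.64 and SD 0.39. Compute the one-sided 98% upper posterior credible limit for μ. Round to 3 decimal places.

Need U with P(μ ≤ U) = 0.98: U = -2.64 + z_{0.02}·0.39.
z = 2.054; U = -2.64 + 2.054 × 0.39 = -1.839.

-1.839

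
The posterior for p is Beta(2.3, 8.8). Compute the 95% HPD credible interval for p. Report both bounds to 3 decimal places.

[0.016, 0.433]

The posterior is unimodal and skewed, so the HPD interval has equal density at both endpoints and is the shortest 95% interval.
Solving f(0.016) = f(0.433) with F(0.433) − F(0.016) = 0.95 gives [0.016, 0.433].
For comparison, the equal-tailed interval is [0.036, 0.477]; the HPD is narrower and shifted toward the mode.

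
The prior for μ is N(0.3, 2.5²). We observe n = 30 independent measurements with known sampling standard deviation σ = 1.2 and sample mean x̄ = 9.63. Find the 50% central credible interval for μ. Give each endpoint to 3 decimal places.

Posterior precision = 1/2.5² + 30/1.2² = 0.1600 + 20.8333 = 20.9933, so posterior SD = 0.2183.
Posterior mean = (0.3/2.5² + 30·9.63/1.2²) / 20.9933 = 9.5589.
Interval: 9.5589 ± 0.674 × 0.2183 → [9.412, 9.706].

[9.412, 9.706]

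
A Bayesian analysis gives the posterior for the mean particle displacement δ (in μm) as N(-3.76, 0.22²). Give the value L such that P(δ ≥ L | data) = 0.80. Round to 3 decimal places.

Need L with P(δ ≥ L) = 0.80: L = -3.76 − z_{0.2}·0.22.
z = 0.842; L = -3.76 − 0.842 × 0.22 = -3.945.

-3.945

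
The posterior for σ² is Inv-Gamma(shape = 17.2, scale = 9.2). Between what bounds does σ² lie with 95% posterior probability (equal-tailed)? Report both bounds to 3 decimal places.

[0.351, 0.915]

Inverse-Gamma(17.2, 9.2) quantiles: F⁻¹(0.025) and F⁻¹(0.975).
Equivalently, 1/σ² ~ Gamma(17.2, rate = 9.2); invert its 0.975 and 0.025 quantiles.
Posterior mean ≈ 0.568, SD ≈ 0.146; a Normal approximation gives roughly [0.282, 0.853].
Exact: lower = 0.351; upper = 0.915.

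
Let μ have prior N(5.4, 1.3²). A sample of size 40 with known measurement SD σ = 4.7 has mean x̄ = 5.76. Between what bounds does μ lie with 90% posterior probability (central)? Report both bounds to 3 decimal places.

[4.610, 6.733]

Posterior precision = 1/1.3² + 40/4.7² = 0.5917 + 1.8108 = 2.4025, so posterior SD = 0.6452.
Posterior mean = (5.4/1.3² + 40·5.76/4.7²) / 2.4025 = 5.6713.
Interval: 5.6713 ± 1.645 × 0.6452 → [4.610, 6.733].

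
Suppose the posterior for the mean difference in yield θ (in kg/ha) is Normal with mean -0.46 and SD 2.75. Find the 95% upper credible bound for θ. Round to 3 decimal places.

4.063

Need U with P(θ ≤ U) = 0.95: U = -0.46 + z_{0.05}·2.75.
z = 1.645; U = -0.46 + 1.645 × 2.75 = 4.063.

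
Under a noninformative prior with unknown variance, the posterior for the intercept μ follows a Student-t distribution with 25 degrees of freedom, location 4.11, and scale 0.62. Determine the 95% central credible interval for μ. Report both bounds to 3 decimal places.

The t_25 distribution is symmetric; the 95% interval is 4.11 ± t·0.62 with t_{0.975,25} = 2.060.
Half-width: 2.060 × 0.62 = 1.277.
4.11 − 1.277 = 2.833; 4.11 + 1.277 = 5.387.

[2.833, 5.387]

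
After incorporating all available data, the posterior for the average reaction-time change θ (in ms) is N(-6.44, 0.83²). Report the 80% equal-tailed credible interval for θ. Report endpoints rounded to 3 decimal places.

The posterior is symmetric, so the 80% equal-tailed interval is θ = -6.44 ± z·0.83 with z = 1.282.
Half-width: 1.282 × 0.83 = 1.064.
-6.44 − 1.064 = -7.504; -6.44 + 1.064 = -5.376.

[-7.504, -5.376]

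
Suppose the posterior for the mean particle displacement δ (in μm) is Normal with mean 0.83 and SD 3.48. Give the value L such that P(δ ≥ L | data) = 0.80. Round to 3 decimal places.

-2.099

Need L with P(δ ≥ L) = 0.80: L = 0.83 − z_{0.2}·3.48.
z = 0.842; L = 0.83 − 0.842 × 3.48 = -2.099.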